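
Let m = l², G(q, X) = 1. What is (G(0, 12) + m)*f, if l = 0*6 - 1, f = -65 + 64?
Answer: -2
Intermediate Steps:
f = -1
l = -1 (l = 0 - 1 = -1)
m = 1 (m = (-1)² = 1)
(G(0, 12) + m)*f = (1 + 1)*(-1) = 2*(-1) = -2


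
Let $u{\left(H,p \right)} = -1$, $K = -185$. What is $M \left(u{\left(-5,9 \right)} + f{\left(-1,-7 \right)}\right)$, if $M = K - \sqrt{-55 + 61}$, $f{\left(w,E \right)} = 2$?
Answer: $-185 - \sqrt{6} \approx -187.45$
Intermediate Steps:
$M = -185 - \sqrt{6}$ ($M = -185 - \sqrt{-55 + 61} = -185 - \sqrt{6} \approx -187.45$)
$M \left(u{\left(-5,9 \right)} + f{\left(-1,-7 \right)}\right) = \left(-185 - \sqrt{6}\right) \left(-1 + 2\right) = \left(-185 - \sqrt{6}\right) 1 = -185 - \sqrt{6}$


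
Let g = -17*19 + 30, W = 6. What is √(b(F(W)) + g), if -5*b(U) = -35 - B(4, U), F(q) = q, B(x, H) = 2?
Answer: 2*I*√1785/5 ≈ 16.9*I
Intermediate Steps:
b(U) = 37/5 (b(U) = -(-35 - 1*2)/5 = -(-35 - 2)/5 = -⅕*(-37) = 37/5)
g = -293 (g = -323 + 30 = -293)
√(b(F(W)) + g) = √(37/5 - 293) = √(-1428/5) = 2*I*√1785/5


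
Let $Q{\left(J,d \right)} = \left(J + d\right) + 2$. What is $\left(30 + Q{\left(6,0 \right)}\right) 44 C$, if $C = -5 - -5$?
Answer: $0$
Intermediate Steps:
$Q{\left(J,d \right)} = 2 + J + d$
$C = 0$ ($C = -5 + 5 = 0$)
$\left(30 + Q{\left(6,0 \right)}\right) 44 C = \left(30 + \left(2 + 6 + 0\right)\right) 44 \cdot 0 = \left(30 + 8\right) 44 \cdot 0 = 38 \cdot 44 \cdot 0 = 1672 \cdot 0 = 0$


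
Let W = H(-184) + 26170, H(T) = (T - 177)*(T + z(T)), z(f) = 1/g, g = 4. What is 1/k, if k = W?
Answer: 4/370015 ≈ 1.0810e-5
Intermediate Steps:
z(f) = ¼ (z(f) = 1/4 = ¼)
H(T) = (-177 + T)*(¼ + T) (H(T) = (T - 177)*(T + ¼) = (-177 + T)*(¼ + T))
W = 370015/4 (W = (-177/4 + (-184)² - 707/4*(-184)) + 26170 = (-177/4 + 33856 + 32522) + 26170 = 265335/4 + 26170 = 370015/4 ≈ 92504.)
k = 370015/4 ≈ 92504.
1/k = 1/(370015/4) = 4/370015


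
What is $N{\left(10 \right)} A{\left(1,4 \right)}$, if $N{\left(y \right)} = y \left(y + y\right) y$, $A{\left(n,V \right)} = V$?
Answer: $8000$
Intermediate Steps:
$N{\left(y \right)} = 2 y^{3}$ ($N{\left(y \right)} = y 2 y y = 2 y^{2} y = 2 y^{3}$)
$N{\left(10 \right)} A{\left(1,4 \right)} = 2 \cdot 10^{3} \cdot 4 = 2 \cdot 1000 \cdot 4 = 2000 \cdot 4 = 8000$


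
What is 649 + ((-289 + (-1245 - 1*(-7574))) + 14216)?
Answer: 20905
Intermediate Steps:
649 + ((-289 + (-1245 - 1*(-7574))) + 14216) = 649 + ((-289 + (-1245 + 7574)) + 14216) = 649 + ((-289 + 6329) + 14216) = 649 + (6040 + 14216) = 649 + 20256 = 20905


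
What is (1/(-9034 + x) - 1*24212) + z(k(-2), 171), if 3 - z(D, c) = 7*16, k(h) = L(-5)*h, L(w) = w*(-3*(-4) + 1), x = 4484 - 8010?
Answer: -305471761/12560 ≈ -24321.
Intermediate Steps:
x = -3526
L(w) = 13*w (L(w) = w*(12 + 1) = w*13 = 13*w)
k(h) = -65*h (k(h) = (13*(-5))*h = -65*h)
z(D, c) = -109 (z(D, c) = 3 - 7*16 = 3 - 1*112 = 3 - 112 = -109)
(1/(-9034 + x) - 1*24212) + z(k(-2), 171) = (1/(-9034 - 3526) - 1*24212) - 109 = (1/(-12560) - 24212) - 109 = (-1/12560 - 24212) - 109 = -304102721/12560 - 109 = -305471761/12560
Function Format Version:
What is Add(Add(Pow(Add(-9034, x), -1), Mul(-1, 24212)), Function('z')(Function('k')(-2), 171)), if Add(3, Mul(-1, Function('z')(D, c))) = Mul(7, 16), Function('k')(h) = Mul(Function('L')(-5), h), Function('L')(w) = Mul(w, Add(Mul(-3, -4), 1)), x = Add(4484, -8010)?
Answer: Rational(-305471761, 12560) ≈ -24321.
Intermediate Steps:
x = -3526
Function('L')(w) = Mul(13, w) (Function('L')(w) = Mul(w, Add(12, 1)) = Mul(w, 13) = Mul(13, w))
Function('k')(h) = Mul(-65, h) (Function('k')(h) = Mul(Mul(13, -5), h) = Mul(-65, h))
Function('z')(D, c) = -109 (Function('z')(D, c) = Add(3, Mul(-1, Mul(7, 16))) = Add(3, Mul(-1, 112)) = Add(3, -112) = -109)
Add(Add(Pow(Add(-9034, x), -1), Mul(-1, 24212)), Function('z')(Function('k')(-2), 171)) = Add(Add(Pow(Add(-9034, -3526), -1), Mul(-1, 24212)), -109) = Add(Add(Pow(-12560, -1), -24212), -109) = Add(Add(Rational(-1, 12560), -24212), -109) = Add(Rational(-304102721, 12560), -109) = Rational(-305471761, 12560)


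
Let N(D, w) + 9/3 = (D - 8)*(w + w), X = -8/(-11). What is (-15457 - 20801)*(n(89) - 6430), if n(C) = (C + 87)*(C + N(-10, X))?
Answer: -148585284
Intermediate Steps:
X = 8/11 (X = -8*(-1/11) = 8/11 ≈ 0.72727)
N(D, w) = -3 + 2*w*(-8 + D) (N(D, w) = -3 + (D - 8)*(w + w) = -3 + (-8 + D)*(2*w) = -3 + 2*w*(-8 + D))
n(C) = (87 + C)*(-321/11 + C) (n(C) = (C + 87)*(C + (-3 - 16*8/11 + 2*(-10)*(8/11))) = (87 + C)*(C + (-3 - 128/11 - 160/11)) = (87 + C)*(C - 321/11) = (87 + C)*(-321/11 + C))
(-15457 - 20801)*(n(89) - 6430) = (-15457 - 20801)*((-27927/11 + 89² + (636/11)*89) - 6430) = -36258*((-27927/11 + 7921 + 56604/11) - 6430) = -36258*(10528 - 6430) = -36258*4098 = -148585284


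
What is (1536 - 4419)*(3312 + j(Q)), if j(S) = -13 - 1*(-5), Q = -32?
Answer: -9525432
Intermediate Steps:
j(S) = -8 (j(S) = -13 + 5 = -8)
(1536 - 4419)*(3312 + j(Q)) = (1536 - 4419)*(3312 - 8) = -2883*3304 = -9525432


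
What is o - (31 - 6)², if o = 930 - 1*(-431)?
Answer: 736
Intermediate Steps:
o = 1361 (o = 930 + 431 = 1361)
o - (31 - 6)² = 1361 - (31 - 6)² = 1361 - 1*25² = 1361 - 1*625 = 1361 - 625 = 736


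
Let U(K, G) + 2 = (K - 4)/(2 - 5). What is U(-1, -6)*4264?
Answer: -4264/3 ≈ -1421.3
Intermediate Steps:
U(K, G) = -2/3 - K/3 (U(K, G) = -2 + (K - 4)/(2 - 5) = -2 + (-4 + K)/(-3) = -2 + (-4 + K)*(-1/3) = -2 + (4/3 - K/3) = -2/3 - K/3)
U(-1, -6)*4264 = (-2/3 - 1/3*(-1))*4264 = (-2/3 + 1/3)*4264 = -1/3*4264 = -4264/3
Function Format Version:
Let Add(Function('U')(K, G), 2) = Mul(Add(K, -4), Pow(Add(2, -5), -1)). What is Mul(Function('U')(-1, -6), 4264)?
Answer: Rational(-4264, 3) ≈ -1421.3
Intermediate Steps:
Function('U')(K, G) = Add(Rational(-2, 3), Mul(Rational(-1, 3), K)) (Function('U')(K, G) = Add(-2, Mul(Add(K, -4), Pow(Add(2, -5), -1))) = Add(-2, Mul(Add(-4, K), Pow(-3, -1))) = Add(-2, Mul(Add(-4, K), Rational(-1, 3))) = Add(-2, Add(Rational(4, 3), Mul(Rational(-1, 3), K))) = Add(Rational(-2, 3), Mul(Rational(-1, 3), K)))
Mul(Function('U')(-1, -6), 4264) = Mul(Add(Rational(-2, 3), Mul(Rational(-1, 3), -1)), 4264) = Mul(Add(Rational(-2, 3), Rational(1, 3)), 4264) = Mul(Rational(-1, 3), 4264) = Rational(-4264, 3)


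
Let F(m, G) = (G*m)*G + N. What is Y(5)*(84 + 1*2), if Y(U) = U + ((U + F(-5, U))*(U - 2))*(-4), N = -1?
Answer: 125302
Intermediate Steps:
F(m, G) = -1 + m*G² (F(m, G) = (G*m)*G - 1 = m*G² - 1 = -1 + m*G²)
Y(U) = U - 4*(-2 + U)*(-1 + U - 5*U²) (Y(U) = U + ((U + (-1 - 5*U²))*(U - 2))*(-4) = U + ((-1 + U - 5*U²)*(-2 + U))*(-4) = U + ((-2 + U)*(-1 + U - 5*U²))*(-4) = U - 4*(-2 + U)*(-1 + U - 5*U²))
Y(5)*(84 + 1*2) = (-8 - 44*5² + 13*5 + 20*5³)*(84 + 1*2) = (-8 - 44*25 + 65 + 20*125)*(84 + 2) = (-8 - 1100 + 65 + 2500)*86 = 1457*86 = 125302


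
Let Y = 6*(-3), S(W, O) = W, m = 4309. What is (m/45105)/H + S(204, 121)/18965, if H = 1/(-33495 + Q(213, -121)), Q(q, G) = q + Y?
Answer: -5852199912/1839605 ≈ -3181.2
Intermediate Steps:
Y = -18
Q(q, G) = -18 + q (Q(q, G) = q - 18 = -18 + q)
H = -1/33300 (H = 1/(-33495 + (-18 + 213)) = 1/(-33495 + 195) = 1/(-33300) = -1/33300 ≈ -3.0030e-5)
(m/45105)/H + S(204, 121)/18965 = (4309/45105)/(-1/33300) + 204/18965 = (4309*(1/45105))*(-33300) + 204*(1/18965) = (139/1455)*(-33300) + 204/18965 = -308580/97 + 204/18965 = -5852199912/1839605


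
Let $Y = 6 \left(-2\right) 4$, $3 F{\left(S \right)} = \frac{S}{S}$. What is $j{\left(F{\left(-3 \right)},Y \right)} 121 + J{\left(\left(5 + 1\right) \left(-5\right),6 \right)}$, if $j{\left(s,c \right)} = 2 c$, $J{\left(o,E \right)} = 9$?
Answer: $-11607$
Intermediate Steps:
$F{\left(S \right)} = \frac{1}{3}$ ($F{\left(S \right)} = \frac{S \frac{1}{S}}{3} = \frac{1}{3} \cdot 1 = \frac{1}{3}$)
$Y = -48$ ($Y = \left(-12\right) 4 = -48$)
$j{\left(F{\left(-3 \right)},Y \right)} 121 + J{\left(\left(5 + 1\right) \left(-5\right),6 \right)} = 2 \left(-48\right) 121 + 9 = \left(-96\right) 121 + 9 = -11616 + 9 = -11607$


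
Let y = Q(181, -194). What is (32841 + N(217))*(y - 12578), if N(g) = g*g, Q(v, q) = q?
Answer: -1020865960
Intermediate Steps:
y = -194
N(g) = g²
(32841 + N(217))*(y - 12578) = (32841 + 217²)*(-194 - 12578) = (32841 + 47089)*(-12772) = 79930*(-12772) = -1020865960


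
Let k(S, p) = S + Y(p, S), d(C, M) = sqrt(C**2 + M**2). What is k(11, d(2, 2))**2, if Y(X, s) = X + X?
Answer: 153 + 88*sqrt(2) ≈ 277.45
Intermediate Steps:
Y(X, s) = 2*X
k(S, p) = S + 2*p
k(11, d(2, 2))**2 = (11 + 2*sqrt(2**2 + 2**2))**2 = (11 + 2*sqrt(4 + 4))**2 = (11 + 2*sqrt(8))**2 = (11 + 2*(2*sqrt(2)))**2 = (11 + 4*sqrt(2))**2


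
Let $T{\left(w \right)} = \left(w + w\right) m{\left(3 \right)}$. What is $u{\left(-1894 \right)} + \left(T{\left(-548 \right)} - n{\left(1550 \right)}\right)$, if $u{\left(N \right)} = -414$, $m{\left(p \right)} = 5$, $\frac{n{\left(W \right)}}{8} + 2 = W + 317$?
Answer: $-20814$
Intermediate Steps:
$n{\left(W \right)} = 2520 + 8 W$ ($n{\left(W \right)} = -16 + 8 \left(W + 317\right) = -16 + 8 \left(317 + W\right) = -16 + \left(2536 + 8 W\right) = 2520 + 8 W$)
$T{\left(w \right)} = 10 w$ ($T{\left(w \right)} = \left(w + w\right) 5 = 2 w 5 = 10 w$)
$u{\left(-1894 \right)} + \left(T{\left(-548 \right)} - n{\left(1550 \right)}\right) = -414 + \left(10 \left(-548\right) - \left(2520 + 8 \cdot 1550\right)\right) = -414 - 20400 = -20814$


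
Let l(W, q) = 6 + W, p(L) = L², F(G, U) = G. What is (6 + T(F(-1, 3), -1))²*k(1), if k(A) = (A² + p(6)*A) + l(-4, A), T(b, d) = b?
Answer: 975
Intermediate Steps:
k(A) = 2 + A² + 36*A (k(A) = (A² + 6²*A) + (6 - 4) = (A² + 36*A) + 2 = 2 + A² + 36*A)
(6 + T(F(-1, 3), -1))²*k(1) = (6 - 1)²*(2 + 1² + 36*1) = 5²*(2 + 1 + 36) = 25*39 = 975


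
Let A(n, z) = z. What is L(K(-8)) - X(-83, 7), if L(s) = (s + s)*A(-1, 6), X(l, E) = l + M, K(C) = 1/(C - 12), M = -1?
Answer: 417/5 ≈ 83.400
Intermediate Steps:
K(C) = 1/(-12 + C)
X(l, E) = -1 + l (X(l, E) = l - 1 = -1 + l)
L(s) = 12*s (L(s) = (s + s)*6 = (2*s)*6 = 12*s)
L(K(-8)) - X(-83, 7) = 12/(-12 - 8) - (-1 - 83) = 12/(-20) - 1*(-84) = 12*(-1/20) + 84 = -⅗ + 84 = 417/5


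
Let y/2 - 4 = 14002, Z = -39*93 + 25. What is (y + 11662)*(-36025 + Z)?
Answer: -1572161598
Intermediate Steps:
Z = -3602 (Z = -3627 + 25 = -3602)
y = 28012 (y = 8 + 2*14002 = 8 + 28004 = 28012)
(y + 11662)*(-36025 + Z) = (28012 + 11662)*(-36025 - 3602) = 39674*(-39627) = -1572161598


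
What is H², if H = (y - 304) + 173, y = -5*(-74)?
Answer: 57121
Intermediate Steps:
y = 370
H = 239 (H = (370 - 304) + 173 = 66 + 173 = 239)
H² = 239² = 57121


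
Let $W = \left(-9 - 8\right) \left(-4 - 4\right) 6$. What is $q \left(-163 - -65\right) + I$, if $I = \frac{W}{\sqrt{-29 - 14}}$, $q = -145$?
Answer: $14210 - \frac{816 i \sqrt{43}}{43} \approx 14210.0 - 124.44 i$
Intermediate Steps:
$W = 816$ ($W = - 17 \left(\left(-8\right) 6\right) = \left(-17\right) \left(-48\right) = 816$)
$I = - \frac{816 i \sqrt{43}}{43}$ ($I = \frac{816}{\sqrt{-29 - 14}} = \frac{816}{\sqrt{-43}} = \frac{816}{i \sqrt{43}} = 816 \left(- \frac{i \sqrt{43}}{43}\right) = - \frac{816 i \sqrt{43}}{43} \approx - 124.44 i$)
$q \left(-163 - -65\right) + I = - 145 \left(-163 - -65\right) - \frac{816 i \sqrt{43}}{43} = - 145 \left(-163 + 65\right) - \frac{816 i \sqrt{43}}{43} = \left(-145\right) \left(-98\right) - \frac{816 i \sqrt{43}}{43} = 14210 - \frac{816 i \sqrt{43}}{43}$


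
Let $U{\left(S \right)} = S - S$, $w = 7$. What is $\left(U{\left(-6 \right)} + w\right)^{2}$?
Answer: $49$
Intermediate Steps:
$U{\left(S \right)} = 0$
$\left(U{\left(-6 \right)} + w\right)^{2} = \left(0 + 7\right)^{2} = 7^{2} = 49$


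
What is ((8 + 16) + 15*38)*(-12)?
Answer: -7128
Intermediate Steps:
((8 + 16) + 15*38)*(-12) = (24 + 570)*(-12) = 594*(-12) = -7128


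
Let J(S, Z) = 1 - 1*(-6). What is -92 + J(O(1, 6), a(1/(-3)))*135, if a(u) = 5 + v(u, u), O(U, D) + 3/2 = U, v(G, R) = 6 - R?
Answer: 853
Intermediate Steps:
O(U, D) = -3/2 + U
a(u) = 11 - u (a(u) = 5 + (6 - u) = 11 - u)
J(S, Z) = 7 (J(S, Z) = 1 + 6 = 7)
-92 + J(O(1, 6), a(1/(-3)))*135 = -92 + 7*135 = -92 + 945 = 853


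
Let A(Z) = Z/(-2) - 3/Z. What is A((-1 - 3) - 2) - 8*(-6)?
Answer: 103/2 ≈ 51.500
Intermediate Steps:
A(Z) = -3/Z - Z/2 (A(Z) = Z*(-½) - 3/Z = -Z/2 - 3/Z = -3/Z - Z/2)
A((-1 - 3) - 2) - 8*(-6) = (-3/((-1 - 3) - 2) - ((-1 - 3) - 2)/2) - 8*(-6) = (-3/(-4 - 2) - (-4 - 2)/2) + 48 = (-3/(-6) - ½*(-6)) + 48 = (-3*(-⅙) + 3) + 48 = (½ + 3) + 48 = 7/2 + 48 = 103/2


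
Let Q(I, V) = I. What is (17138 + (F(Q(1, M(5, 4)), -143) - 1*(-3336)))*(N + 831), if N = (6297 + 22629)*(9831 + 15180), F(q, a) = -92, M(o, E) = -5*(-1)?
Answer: 14745745504494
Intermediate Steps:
M(o, E) = 5
N = 723468186 (N = 28926*25011 = 723468186)
(17138 + (F(Q(1, M(5, 4)), -143) - 1*(-3336)))*(N + 831) = (17138 + (-92 - 1*(-3336)))*(723468186 + 831) = (17138 + (-92 + 3336))*723469017 = (17138 + 3244)*723469017 = 20382*723469017 = 14745745504494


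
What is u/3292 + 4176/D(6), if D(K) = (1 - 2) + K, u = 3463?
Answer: 13764707/16460 ≈ 836.25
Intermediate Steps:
D(K) = -1 + K
u/3292 + 4176/D(6) = 3463/3292 + 4176/(-1 + 6) = 3463*(1/3292) + 4176/5 = 3463/3292 + 4176*(⅕) = 3463/3292 + 4176/5 = 13764707/16460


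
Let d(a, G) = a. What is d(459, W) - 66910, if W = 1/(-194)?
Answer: -66451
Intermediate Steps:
W = -1/194 ≈ -0.0051546
d(459, W) - 66910 = 459 - 66910 = -66451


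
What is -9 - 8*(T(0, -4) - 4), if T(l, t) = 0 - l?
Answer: 23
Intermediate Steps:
T(l, t) = -l
-9 - 8*(T(0, -4) - 4) = -9 - 8*(-1*0 - 4) = -9 - 8*(0 - 4) = -9 - 8*(-4) = -9 + 32 = 23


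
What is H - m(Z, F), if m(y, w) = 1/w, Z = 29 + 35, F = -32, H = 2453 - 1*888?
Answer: 50081/32 ≈ 1565.0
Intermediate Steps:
H = 1565 (H = 2453 - 888 = 1565)
Z = 64
H - m(Z, F) = 1565 - 1/(-32) = 1565 - 1*(-1/32) = 1565 + 1/32 = 50081/32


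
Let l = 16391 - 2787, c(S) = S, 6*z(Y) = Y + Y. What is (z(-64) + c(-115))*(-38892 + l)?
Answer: 10342792/3 ≈ 3.4476e+6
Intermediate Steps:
z(Y) = Y/3 (z(Y) = (Y + Y)/6 = (2*Y)/6 = Y/3)
l = 13604
(z(-64) + c(-115))*(-38892 + l) = ((⅓)*(-64) - 115)*(-38892 + 13604) = (-64/3 - 115)*(-25288) = -409/3*(-25288) = 10342792/3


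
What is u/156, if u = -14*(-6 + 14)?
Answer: -28/39 ≈ -0.71795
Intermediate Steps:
u = -112 (u = -14*8 = -112)
u/156 = -112/156 = -112*1/156 = -28/39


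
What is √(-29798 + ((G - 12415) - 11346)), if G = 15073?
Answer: I*√38486 ≈ 196.18*I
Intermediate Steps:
√(-29798 + ((G - 12415) - 11346)) = √(-29798 + ((15073 - 12415) - 11346)) = √(-29798 + (2658 - 11346)) = √(-29798 - 8688) = √(-38486) = I*√38486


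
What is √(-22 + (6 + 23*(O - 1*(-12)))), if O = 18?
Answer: √674 ≈ 25.962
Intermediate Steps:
√(-22 + (6 + 23*(O - 1*(-12)))) = √(-22 + (6 + 23*(18 - 1*(-12)))) = √(-22 + (6 + 23*(18 + 12))) = √(-22 + (6 + 23*30)) = √(-22 + (6 + 690)) = √(-22 + 696) = √674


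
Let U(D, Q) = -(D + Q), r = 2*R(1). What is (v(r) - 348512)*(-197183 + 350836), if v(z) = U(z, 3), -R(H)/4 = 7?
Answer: -53541770727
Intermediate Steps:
R(H) = -28 (R(H) = -4*7 = -28)
r = -56 (r = 2*(-28) = -56)
U(D, Q) = -D - Q
v(z) = -3 - z (v(z) = -z - 1*3 = -z - 3 = -3 - z)
(v(r) - 348512)*(-197183 + 350836) = ((-3 - 1*(-56)) - 348512)*(-197183 + 350836) = ((-3 + 56) - 348512)*153653 = (53 - 348512)*153653 = -348459*153653 = -53541770727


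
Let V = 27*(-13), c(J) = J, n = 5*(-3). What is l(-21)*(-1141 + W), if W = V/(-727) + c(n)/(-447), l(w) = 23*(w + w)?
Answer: 119340228294/108323 ≈ 1.1017e+6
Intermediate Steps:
n = -15
V = -351
l(w) = 46*w (l(w) = 23*(2*w) = 46*w)
W = 55934/108323 (W = -351/(-727) - 15/(-447) = -351*(-1/727) - 15*(-1/447) = 351/727 + 5/149 = 55934/108323 ≈ 0.51636)
l(-21)*(-1141 + W) = (46*(-21))*(-1141 + 55934/108323) = -966*(-123540609/108323) = 119340228294/108323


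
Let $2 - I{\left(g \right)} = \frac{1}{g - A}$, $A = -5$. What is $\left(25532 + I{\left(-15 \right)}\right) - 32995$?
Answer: $- \frac{74609}{10} \approx -7460.9$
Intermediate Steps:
$I{\left(g \right)} = 2 - \frac{1}{5 + g}$ ($I{\left(g \right)} = 2 - \frac{1}{g - -5} = 2 - \frac{1}{g + 5} = 2 - \frac{1}{5 + g}$)
$\left(25532 + I{\left(-15 \right)}\right) - 32995 = \left(25532 + \frac{9 + 2 \left(-15\right)}{5 - 15}\right) - 32995 = \left(25532 + \frac{9 - 30}{-10}\right) - 32995 = \left(25532 - - \frac{21}{10}\right) - 32995 = \left(25532 + \frac{21}{10}\right) - 32995 = \frac{255341}{10} - 32995 = - \frac{74609}{10}$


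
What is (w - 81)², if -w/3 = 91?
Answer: 125316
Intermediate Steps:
w = -273 (w = -3*91 = -273)
(w - 81)² = (-273 - 81)² = (-354)² = 125316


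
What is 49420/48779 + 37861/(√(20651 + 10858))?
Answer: 49420/48779 + 37861*√389/3501 ≈ 214.31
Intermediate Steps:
49420/48779 + 37861/(√(20651 + 10858)) = 49420*(1/48779) + 37861/(√31509) = 49420/48779 + 37861/((9*√389)) = 49420/48779 + 37861*(√389/3501) = 49420/48779 + 37861*√389/3501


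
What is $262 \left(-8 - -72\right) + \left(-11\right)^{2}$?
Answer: $16889$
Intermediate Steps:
$262 \left(-8 - -72\right) + \left(-11\right)^{2} = 262 \left(-8 + 72\right) + 121 = 262 \cdot 64 + 121 = 16768 + 121 = 16889$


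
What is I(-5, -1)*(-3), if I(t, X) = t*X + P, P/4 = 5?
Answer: -75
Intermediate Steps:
P = 20 (P = 4*5 = 20)
I(t, X) = 20 + X*t (I(t, X) = t*X + 20 = X*t + 20 = 20 + X*t)
I(-5, -1)*(-3) = (20 - 1*(-5))*(-3) = (20 + 5)*(-3) = 25*(-3) = -75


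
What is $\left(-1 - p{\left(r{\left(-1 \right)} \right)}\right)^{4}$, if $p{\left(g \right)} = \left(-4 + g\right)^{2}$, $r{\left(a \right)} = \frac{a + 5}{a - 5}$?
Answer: $\frac{1766100625}{6561} \approx 2.6918 \cdot 10^{5}$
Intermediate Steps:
$r{\left(a \right)} = \frac{5 + a}{-5 + a}$
$\left(-1 - p{\left(r{\left(-1 \right)} \right)}\right)^{4} = \left(-1 - \left(-4 + \frac{5 - 1}{-5 - 1}\right)^{2}\right)^{4} = \left(-1 - \left(-4 + \frac{1}{-6} \cdot 4\right)^{2}\right)^{4} = \left(-1 - \left(-4 - \frac{2}{3}\right)^{2}\right)^{4} = \left(-1 - \left(- \frac{14}{3}\right)^{2}\right)^{4} = \left(-1 - \frac{196}{9}\right)^{4} = \left(- \frac{205}{9}\right)^{4} = \frac{1766100625}{6561}$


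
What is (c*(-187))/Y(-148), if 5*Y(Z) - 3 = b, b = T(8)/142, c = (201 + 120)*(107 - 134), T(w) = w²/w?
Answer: 575358795/217 ≈ 2.6514e+6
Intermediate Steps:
T(w) = w
c = -8667 (c = 321*(-27) = -8667)
b = 4/71 (b = 8/142 = 8*(1/142) = 4/71 ≈ 0.056338)
Y(Z) = 217/355 (Y(Z) = ⅗ + (⅕)*(4/71) = ⅗ + 4/355 = 217/355)
(c*(-187))/Y(-148) = (-8667*(-187))/(217/355) = 1620729*(355/217) = 575358795/217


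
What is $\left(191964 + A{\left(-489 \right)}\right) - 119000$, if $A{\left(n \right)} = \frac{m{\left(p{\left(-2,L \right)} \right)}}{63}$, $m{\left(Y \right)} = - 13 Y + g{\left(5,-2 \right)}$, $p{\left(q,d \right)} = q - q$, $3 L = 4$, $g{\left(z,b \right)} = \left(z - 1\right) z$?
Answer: $\frac{4596752}{63} \approx 72964.0$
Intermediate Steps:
$g{\left(z,b \right)} = z \left(-1 + z\right)$ ($g{\left(z,b \right)} = \left(-1 + z\right) z = z \left(-1 + z\right)$)
$L = \frac{4}{3}$ ($L = \frac{1}{3} \cdot 4 = \frac{4}{3} \approx 1.3333$)
$p{\left(q,d \right)} = 0$
$m{\left(Y \right)} = 20 - 13 Y$ ($m{\left(Y \right)} = - 13 Y + 5 \left(-1 + 5\right) = - 13 Y + 5 \cdot 4 = - 13 Y + 20 = 20 - 13 Y$)
$A{\left(n \right)} = \frac{20}{63}$ ($A{\left(n \right)} = \frac{20 - 0}{63} = \left(20 + 0\right) \frac{1}{63} = 20 \cdot \frac{1}{63} = \frac{20}{63}$)
$\left(191964 + A{\left(-489 \right)}\right) - 119000 = \left(191964 + \frac{20}{63}\right) - 119000 = \frac{12093752}{63} - 119000 = \frac{4596752}{63}$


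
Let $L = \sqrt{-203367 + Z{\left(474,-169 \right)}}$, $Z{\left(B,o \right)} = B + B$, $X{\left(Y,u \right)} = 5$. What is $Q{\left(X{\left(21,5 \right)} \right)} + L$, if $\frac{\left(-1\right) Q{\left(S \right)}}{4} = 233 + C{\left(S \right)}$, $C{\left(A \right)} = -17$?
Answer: $-864 + 63 i \sqrt{51} \approx -864.0 + 449.91 i$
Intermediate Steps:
$Z{\left(B,o \right)} = 2 B$
$L = 63 i \sqrt{51}$ ($L = \sqrt{-203367 + 2 \cdot 474} = \sqrt{-203367 + 948} = \sqrt{-202419} = 63 i \sqrt{51} \approx 449.91 i$)
$Q{\left(S \right)} = -864$ ($Q{\left(S \right)} = - 4 \left(233 - 17\right) = \left(-4\right) 216 = -864$)
$Q{\left(X{\left(21,5 \right)} \right)} + L = -864 + 63 i \sqrt{51}$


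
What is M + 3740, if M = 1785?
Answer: 5525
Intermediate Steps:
M + 3740 = 1785 + 3740 = 5525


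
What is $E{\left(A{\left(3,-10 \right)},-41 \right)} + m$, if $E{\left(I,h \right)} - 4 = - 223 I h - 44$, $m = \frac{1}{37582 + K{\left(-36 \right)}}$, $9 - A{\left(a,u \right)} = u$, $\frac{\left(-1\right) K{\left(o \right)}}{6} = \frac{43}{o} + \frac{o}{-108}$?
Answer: $\frac{39168158077}{225523} \approx 1.7368 \cdot 10^{5}$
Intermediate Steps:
$K{\left(o \right)} = - \frac{258}{o} + \frac{o}{18}$ ($K{\left(o \right)} = - 6 \left(\frac{43}{o} + \frac{o}{-108}\right) = - 6 \left(\frac{43}{o} + o \left(- \frac{1}{108}\right)\right) = - 6 \left(\frac{43}{o} - \frac{o}{108}\right) = - \frac{258}{o} + \frac{o}{18}$)
$A{\left(a,u \right)} = 9 - u$
$m = \frac{6}{225523}$ ($m = \frac{1}{37582 + \left(- \frac{258}{-36} + \frac{1}{18} \left(-36\right)\right)} = \frac{1}{37582 - - \frac{31}{6}} = \frac{1}{37582 + \left(\frac{43}{6} - 2\right)} = \frac{1}{37582 + \frac{31}{6}} = \frac{1}{\frac{225523}{6}} = \frac{6}{225523} \approx 2.6605 \cdot 10^{-5}$)
$E{\left(I,h \right)} = -40 - 223 I h$ ($E{\left(I,h \right)} = 4 + \left(- 223 I h - 44\right) = 4 - \left(44 + 223 I h\right) = -40 - 223 I h$)
$E{\left(A{\left(3,-10 \right)},-41 \right)} + m = \left(-40 - 223 \left(9 - -10\right) \left(-41\right)\right) + \frac{6}{225523} = \left(-40 - 223 \left(9 + 10\right) \left(-41\right)\right) + \frac{6}{225523} = \left(-40 - 4237 \left(-41\right)\right) + \frac{6}{225523} = \left(-40 + 173717\right) + \frac{6}{225523} = 173677 + \frac{6}{225523} = \frac{39168158077}{225523}$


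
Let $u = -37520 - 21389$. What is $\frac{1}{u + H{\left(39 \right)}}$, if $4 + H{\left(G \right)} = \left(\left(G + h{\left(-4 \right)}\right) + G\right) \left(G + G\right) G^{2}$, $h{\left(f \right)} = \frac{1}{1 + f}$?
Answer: $\frac{1}{9155305} \approx 1.0923 \cdot 10^{-7}$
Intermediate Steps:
$u = -58909$ ($u = -37520 - 21389 = -58909$)
$H{\left(G \right)} = -4 + 2 G^{3} \left(- \frac{1}{3} + 2 G\right)$ ($H{\left(G \right)} = -4 + \left(\left(G + \frac{1}{1 - 4}\right) + G\right) \left(G + G\right) G^{2} = -4 + \left(\left(G + \frac{1}{-3}\right) + G\right) 2 G G^{2} = -4 + \left(\left(G - \frac{1}{3}\right) + G\right) 2 G G^{2} = -4 + \left(\left(- \frac{1}{3} + G\right) + G\right) 2 G G^{2} = -4 + \left(- \frac{1}{3} + 2 G\right) 2 G G^{2} = -4 + 2 G \left(- \frac{1}{3} + 2 G\right) G^{2} = -4 + 2 G^{3} \left(- \frac{1}{3} + 2 G\right)$)
$\frac{1}{u + H{\left(39 \right)}} = \frac{1}{-58909 - \left(4 - 9253764 + 39546\right)} = \frac{1}{-58909 - -9214214} = \frac{1}{-58909 + 9214214} = \frac{1}{9155305}$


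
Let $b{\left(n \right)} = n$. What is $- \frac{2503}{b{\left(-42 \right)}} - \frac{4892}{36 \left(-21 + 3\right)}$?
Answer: $\frac{38071}{567} \approx 67.145$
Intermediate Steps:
$- \frac{2503}{b{\left(-42 \right)}} - \frac{4892}{36 \left(-21 + 3\right)} = - \frac{2503}{-42} - \frac{4892}{36 \left(-21 + 3\right)} = \left(-2503\right) \left(- \frac{1}{42}\right) - \frac{4892}{36 \left(-18\right)} = \frac{2503}{42} - \frac{4892}{-648} = \frac{2503}{42} - - \frac{1223}{162} = \frac{2503}{42} + \frac{1223}{162} = \frac{38071}{567}$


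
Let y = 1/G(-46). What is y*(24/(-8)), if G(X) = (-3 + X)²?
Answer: -3/2401 ≈ -0.0012495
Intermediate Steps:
y = 1/2401 (y = 1/((-3 - 46)²) = 1/((-49)²) = 1/2401 ≈ 0.00041649)
y*(24/(-8)) = (24/(-8))/2401 = (24*(-⅛))/2401 = (1/2401)*(-3) = -3/2401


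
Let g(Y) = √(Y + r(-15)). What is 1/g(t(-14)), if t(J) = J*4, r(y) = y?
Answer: -I*√71/71 ≈ -0.11868*I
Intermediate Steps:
t(J) = 4*J
g(Y) = √(-15 + Y) (g(Y) = √(Y - 15) = √(-15 + Y))
1/g(t(-14)) = 1/(√(-15 + 4*(-14))) = 1/(√(-15 - 56)) = 1/(√(-71)) = 1/(I*√71) = -I*√71/71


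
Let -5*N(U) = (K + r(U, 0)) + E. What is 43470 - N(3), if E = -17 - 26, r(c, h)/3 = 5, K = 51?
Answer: 217373/5 ≈ 43475.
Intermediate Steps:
r(c, h) = 15 (r(c, h) = 3*5 = 15)
E = -43
N(U) = -23/5 (N(U) = -((51 + 15) - 43)/5 = -(66 - 43)/5 = -1/5*23 = -23/5)
43470 - N(3) = 43470 - 1*(-23/5) = 43470 + 23/5 = 217373/5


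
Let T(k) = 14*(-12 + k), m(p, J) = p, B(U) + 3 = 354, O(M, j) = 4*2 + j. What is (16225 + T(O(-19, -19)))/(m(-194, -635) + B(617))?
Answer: 15903/157 ≈ 101.29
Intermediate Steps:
O(M, j) = 8 + j
B(U) = 351 (B(U) = -3 + 354 = 351)
T(k) = -168 + 14*k
(16225 + T(O(-19, -19)))/(m(-194, -635) + B(617)) = (16225 + (-168 + 14*(8 - 19)))/(-194 + 351) = (16225 + (-168 + 14*(-11)))/157 = (16225 + (-168 - 154))*(1/157) = (16225 - 322)*(1/157) = 15903*(1/157) = 15903/157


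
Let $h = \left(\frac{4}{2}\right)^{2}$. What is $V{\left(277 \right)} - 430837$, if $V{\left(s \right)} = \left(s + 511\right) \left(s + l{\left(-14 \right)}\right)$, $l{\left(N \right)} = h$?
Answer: $-209409$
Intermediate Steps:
$h = 4$ ($h = \left(4 \cdot \frac{1}{2}\right)^{2} = 2^{2} = 4$)
$l{\left(N \right)} = 4$
$V{\left(s \right)} = \left(4 + s\right) \left(511 + s\right)$ ($V{\left(s \right)} = \left(s + 511\right) \left(s + 4\right) = \left(511 + s\right) \left(4 + s\right) = \left(4 + s\right) \left(511 + s\right)$)
$V{\left(277 \right)} - 430837 = \left(2044 + 277^{2} + 515 \cdot 277\right) - 430837 = \left(2044 + 76729 + 142655\right) - 430837 = 221428 - 430837 = -209409$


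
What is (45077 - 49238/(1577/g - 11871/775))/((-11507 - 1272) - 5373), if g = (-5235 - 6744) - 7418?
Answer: -2793695351681/1050474219556 ≈ -2.6595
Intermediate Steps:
g = -19397 (g = -11979 - 7418 = -19397)
(45077 - 49238/(1577/g - 11871/775))/((-11507 - 1272) - 5373) = (45077 - 49238/(1577/(-19397) - 11871/775))/((-11507 - 1272) - 5373) = (45077 - 49238/(1577*(-1/19397) - 11871*1/775))/(-12779 - 5373) = (45077 - 49238/(-1577/19397 - 11871/775))/(-18152) = (45077 - 49238/(-231483962/15032675))*(-1/18152) = (45077 - 49238*(-15032675/231483962))*(-1/18152) = (45077 + 370089425825/115741981)*(-1/18152) = (5587390703362/115741981)*(-1/18152) = -2793695351681/1050474219556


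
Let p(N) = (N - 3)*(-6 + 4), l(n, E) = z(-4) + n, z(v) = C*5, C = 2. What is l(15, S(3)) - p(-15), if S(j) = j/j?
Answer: -11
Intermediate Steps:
S(j) = 1
z(v) = 10 (z(v) = 2*5 = 10)
l(n, E) = 10 + n
p(N) = 6 - 2*N (p(N) = (-3 + N)*(-2) = 6 - 2*N)
l(15, S(3)) - p(-15) = (10 + 15) - (6 - 2*(-15)) = 25 - (6 + 30) = 25 - 1*36 = 25 - 36 = -11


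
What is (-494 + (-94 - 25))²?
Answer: 375769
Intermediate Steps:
(-494 + (-94 - 25))² = (-494 - 119)² = (-613)² = 375769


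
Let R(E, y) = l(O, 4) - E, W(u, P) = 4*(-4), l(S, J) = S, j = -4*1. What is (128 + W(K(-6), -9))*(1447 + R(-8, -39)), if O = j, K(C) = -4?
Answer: 162512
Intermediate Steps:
j = -4
O = -4
W(u, P) = -16
R(E, y) = -4 - E
(128 + W(K(-6), -9))*(1447 + R(-8, -39)) = (128 - 16)*(1447 + (-4 - 1*(-8))) = 112*(1447 + (-4 + 8)) = 112*(1447 + 4) = 112*1451 = 162512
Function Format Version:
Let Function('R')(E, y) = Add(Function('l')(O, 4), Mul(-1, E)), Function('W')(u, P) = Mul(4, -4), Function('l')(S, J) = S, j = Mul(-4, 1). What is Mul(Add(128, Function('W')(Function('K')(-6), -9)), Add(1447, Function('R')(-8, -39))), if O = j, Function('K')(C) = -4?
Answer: 162512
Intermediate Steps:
j = -4
O = -4
Function('W')(u, P) = -16
Function('R')(E, y) = Add(-4, Mul(-1, E))
Mul(Add(128, Function('W')(Function('K')(-6), -9)), Add(1447, Function('R')(-8, -39))) = Mul(Add(128, -16), Add(1447, Add(-4, Mul(-1, -8)))) = Mul(112, Add(1447, Add(-4, 8))) = Mul(112, Add(1447, 4)) = Mul(112, 1451) = 162512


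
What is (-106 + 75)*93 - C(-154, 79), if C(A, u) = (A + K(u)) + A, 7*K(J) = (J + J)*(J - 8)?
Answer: -29243/7 ≈ -4177.6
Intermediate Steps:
K(J) = 2*J*(-8 + J)/7 (K(J) = ((J + J)*(J - 8))/7 = ((2*J)*(-8 + J))/7 = (2*J*(-8 + J))/7 = 2*J*(-8 + J)/7)
C(A, u) = 2*A + 2*u*(-8 + u)/7 (C(A, u) = (A + 2*u*(-8 + u)/7) + A = 2*A + 2*u*(-8 + u)/7)
(-106 + 75)*93 - C(-154, 79) = (-106 + 75)*93 - (2*(-154) + (2/7)*79*(-8 + 79)) = -31*93 - (-308 + (2/7)*79*71) = -2883 - (-308 + 11218/7) = -2883 - 1*9062/7 = -2883 - 9062/7 = -29243/7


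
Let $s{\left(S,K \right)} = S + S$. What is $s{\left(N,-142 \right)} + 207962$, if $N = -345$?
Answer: $207272$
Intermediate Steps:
$s{\left(S,K \right)} = 2 S$
$s{\left(N,-142 \right)} + 207962 = 2 \left(-345\right) + 207962 = -690 + 207962 = 207272$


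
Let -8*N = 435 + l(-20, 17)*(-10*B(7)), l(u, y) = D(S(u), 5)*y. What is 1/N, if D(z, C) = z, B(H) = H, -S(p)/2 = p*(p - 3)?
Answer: -8/1095235 ≈ -7.3044e-6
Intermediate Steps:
S(p) = -2*p*(-3 + p) (S(p) = -2*p*(p - 3) = -2*p*(-3 + p))
l(u, y) = 2*u*y*(3 - u) (l(u, y) = (2*u*(3 - u))*y = 2*u*y*(3 - u))
N = -1095235/8 (N = -(435 + (2*(-20)*17*(3 - 1*(-20)))*(-10*7))/8 = -(435 + (2*(-20)*17*(3 + 20))*(-70))/8 = -(435 + (2*(-20)*17*23)*(-70))/8 = -(435 - 15640*(-70))/8 = -(435 + 1094800)/8 = -⅛*1095235 = -1095235/8 ≈ -1.3690e+5)
1/N = 1/(-1095235/8) = -8/1095235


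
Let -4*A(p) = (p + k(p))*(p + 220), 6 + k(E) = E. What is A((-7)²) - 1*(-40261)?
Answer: 34074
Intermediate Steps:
k(E) = -6 + E
A(p) = -(-6 + 2*p)*(220 + p)/4 (A(p) = -(p + (-6 + p))*(p + 220)/4 = -(-6 + 2*p)*(220 + p)/4)
A((-7)²) - 1*(-40261) = (330 - 217/2*(-7)² - ((-7)²)²/2) - 1*(-40261) = (330 - 217/2*49 - ½*49²) + 40261 = (330 - 10633/2 - ½*2401) + 40261 = (330 - 10633/2 - 2401/2) + 40261 = -6187 + 40261 = 34074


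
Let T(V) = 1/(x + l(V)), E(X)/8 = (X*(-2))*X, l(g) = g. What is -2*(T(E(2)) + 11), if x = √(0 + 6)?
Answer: -44926/2045 + √6/2045 ≈ -21.967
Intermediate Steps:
E(X) = -16*X² (E(X) = 8*((X*(-2))*X) = 8*((-2*X)*X) = 8*(-2*X²) = -16*X²)
x = √6 ≈ 2.4495
T(V) = 1/(V + √6) (T(V) = 1/(√6 + V) = 1/(V + √6))
-2*(T(E(2)) + 11) = -2*(1/(-16*2² + √6) + 11) = -2*(1/(-16*4 + √6) + 11) = -2*(1/(-64 + √6) + 11) = -2*(11 + 1/(-64 + √6)) = -22 - 2/(-64 + √6)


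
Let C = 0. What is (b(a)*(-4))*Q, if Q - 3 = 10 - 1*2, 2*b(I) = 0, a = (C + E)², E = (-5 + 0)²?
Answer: 0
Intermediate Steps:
E = 25 (E = (-5)² = 25)
a = 625 (a = (0 + 25)² = 25² = 625)
b(I) = 0 (b(I) = (½)*0 = 0)
Q = 11 (Q = 3 + (10 - 1*2) = 3 + (10 - 2) = 3 + 8 = 11)
(b(a)*(-4))*Q = (0*(-4))*11 = 0*11 = 0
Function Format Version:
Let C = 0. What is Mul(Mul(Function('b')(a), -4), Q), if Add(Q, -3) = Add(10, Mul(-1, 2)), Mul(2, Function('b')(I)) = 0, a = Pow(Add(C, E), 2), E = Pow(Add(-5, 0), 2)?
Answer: 0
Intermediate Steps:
E = 25 (E = Pow(-5, 2) = 25)
a = 625 (a = Pow(Add(0, 25), 2) = Pow(25, 2) = 625)
Function('b')(I) = 0 (Function('b')(I) = Mul(Rational(1, 2), 0) = 0)
Q = 11 (Q = Add(3, Add(10, Mul(-1, 2))) = Add(3, Add(10, -2)) = Add(3, 8) = 11)
Mul(Mul(Function('b')(a), -4), Q) = Mul(Mul(0, -4), 11) = Mul(0, 11) = 0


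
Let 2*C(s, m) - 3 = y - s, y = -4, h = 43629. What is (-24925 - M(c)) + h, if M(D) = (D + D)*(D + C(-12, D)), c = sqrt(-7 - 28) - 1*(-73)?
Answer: 7313 - 303*I*sqrt(35) ≈ 7313.0 - 1792.6*I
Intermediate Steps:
c = 73 + I*sqrt(35) (c = sqrt(-35) + 73 = I*sqrt(35) + 73 = 73 + I*sqrt(35) ≈ 73.0 + 5.9161*I)
C(s, m) = -1/2 - s/2 (C(s, m) = 3/2 + (-4 - s)/2 = 3/2 + (-2 - s/2) = -1/2 - s/2)
M(D) = 2*D*(11/2 + D) (M(D) = (D + D)*(D + (-1/2 - 1/2*(-12))) = (2*D)*(D + (-1/2 + 6)) = (2*D)*(D + 11/2) = (2*D)*(11/2 + D) = 2*D*(11/2 + D))
(-24925 - M(c)) + h = (-24925 - (73 + I*sqrt(35))*(11 + 2*(73 + I*sqrt(35)))) + 43629 = (-24925 - (73 + I*sqrt(35))*(11 + (146 + 2*I*sqrt(35)))) + 43629 = (-24925 - (73 + I*sqrt(35))*(157 + 2*I*sqrt(35))) + 43629 = 18704 - (73 + I*sqrt(35))*(157 + 2*I*sqrt(35))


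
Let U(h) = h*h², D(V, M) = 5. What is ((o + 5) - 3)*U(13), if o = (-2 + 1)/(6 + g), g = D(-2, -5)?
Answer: 46137/11 ≈ 4194.3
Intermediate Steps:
g = 5
o = -1/11 (o = (-2 + 1)/(6 + 5) = -1/11 ≈ -0.090909)
U(h) = h³
((o + 5) - 3)*U(13) = ((-1/11 + 5) - 3)*13³ = (54/11 - 3)*2197 = (21/11)*2197 = 46137/11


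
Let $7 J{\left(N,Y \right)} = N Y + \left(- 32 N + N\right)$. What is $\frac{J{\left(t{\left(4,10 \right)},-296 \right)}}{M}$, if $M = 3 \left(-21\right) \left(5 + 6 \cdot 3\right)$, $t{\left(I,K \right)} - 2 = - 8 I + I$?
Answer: $- \frac{2834}{3381} \approx -0.83821$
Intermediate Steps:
$t{\left(I,K \right)} = 2 - 7 I$ ($t{\left(I,K \right)} = 2 + \left(- 8 I + I\right) = 2 - 7 I$)
$J{\left(N,Y \right)} = - \frac{31 N}{7} + \frac{N Y}{7}$ ($J{\left(N,Y \right)} = \frac{N Y + \left(- 32 N + N\right)}{7} = \frac{N Y - 31 N}{7} = \frac{- 31 N + N Y}{7} = - \frac{31 N}{7} + \frac{N Y}{7}$)
$M = -1449$ ($M = - 63 \left(5 + 18\right) = \left(-63\right) 23 = -1449$)
$\frac{J{\left(t{\left(4,10 \right)},-296 \right)}}{M} = \frac{\frac{1}{7} \left(2 - 28\right) \left(-31 - 296\right)}{-1449} = \frac{1}{7} \left(2 - 28\right) \left(-327\right) \left(- \frac{1}{1449}\right) = \frac{1}{7} \left(-26\right) \left(-327\right) \left(- \frac{1}{1449}\right) = \frac{8502}{7} \left(- \frac{1}{1449}\right) = - \frac{2834}{3381}$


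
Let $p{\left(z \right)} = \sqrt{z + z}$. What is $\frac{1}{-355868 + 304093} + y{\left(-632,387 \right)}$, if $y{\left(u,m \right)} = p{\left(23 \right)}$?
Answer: $- \frac{1}{51775} + \sqrt{46} \approx 6.7823$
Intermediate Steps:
$p{\left(z \right)} = \sqrt{2} \sqrt{z}$ ($p{\left(z \right)} = \sqrt{2 z} = \sqrt{2} \sqrt{z}$)
$y{\left(u,m \right)} = \sqrt{46}$ ($y{\left(u,m \right)} = \sqrt{2} \sqrt{23} = \sqrt{46}$)
$\frac{1}{-355868 + 304093} + y{\left(-632,387 \right)} = \frac{1}{-355868 + 304093} + \sqrt{46} = \frac{1}{-51775} + \sqrt{46} = - \frac{1}{51775} + \sqrt{46}$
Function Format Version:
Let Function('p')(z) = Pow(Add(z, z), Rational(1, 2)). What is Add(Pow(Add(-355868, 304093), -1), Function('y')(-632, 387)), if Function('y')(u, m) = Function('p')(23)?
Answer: Add(Rational(-1, 51775), Pow(46, Rational(1, 2))) ≈ 6.7823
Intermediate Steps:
Function('p')(z) = Mul(Pow(2, Rational(1, 2)), Pow(z, Rational(1, 2))) (Function('p')(z) = Pow(Mul(2, z), Rational(1, 2)) = Mul(Pow(2, Rational(1, 2)), Pow(z, Rational(1, 2))))
Function('y')(u, m) = Pow(46, Rational(1, 2)) (Function('y')(u, m) = Mul(Pow(2, Rational(1, 2)), Pow(23, Rational(1, 2))) = Pow(46, Rational(1, 2)))
Add(Pow(Add(-355868, 304093), -1), Function('y')(-632, 387)) = Add(Pow(Add(-355868, 304093), -1), Pow(46, Rational(1, 2))) = Add(Pow(-51775, -1), Pow(46, Rational(1, 2))) = Add(Rational(-1, 51775), Pow(46, Rational(1, 2)))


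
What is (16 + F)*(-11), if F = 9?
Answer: -275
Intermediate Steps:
(16 + F)*(-11) = (16 + 9)*(-11) = 25*(-11) = -275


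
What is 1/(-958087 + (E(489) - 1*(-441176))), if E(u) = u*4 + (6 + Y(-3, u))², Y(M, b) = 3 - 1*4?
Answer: -1/514930 ≈ -1.9420e-6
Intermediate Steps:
Y(M, b) = -1 (Y(M, b) = 3 - 4 = -1)
E(u) = 25 + 4*u (E(u) = u*4 + (6 - 1)² = 4*u + 5² = 4*u + 25 = 25 + 4*u)
1/(-958087 + (E(489) - 1*(-441176))) = 1/(-958087 + ((25 + 4*489) - 1*(-441176))) = 1/(-958087 + ((25 + 1956) + 441176)) = 1/(-958087 + (1981 + 441176)) = 1/(-958087 + 443157) = 1/(-514930) = -1/514930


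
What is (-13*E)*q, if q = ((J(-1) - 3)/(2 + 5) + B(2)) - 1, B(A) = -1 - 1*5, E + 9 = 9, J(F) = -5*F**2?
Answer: 0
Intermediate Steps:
E = 0 (E = -9 + 9 = 0)
B(A) = -6 (B(A) = -1 - 5 = -6)
q = -57/7 (q = ((-5*(-1)**2 - 3)/(2 + 5) - 6) - 1 = ((-5*1 - 3)/7 - 6) - 1 = ((-5 - 3)*(1/7) - 6) - 1 = (-8*1/7 - 6) - 1 = (-8/7 - 6) - 1 = -50/7 - 1 = -57/7 ≈ -8.1429)
(-13*E)*q = -13*0*(-57/7) = 0*(-57/7) = 0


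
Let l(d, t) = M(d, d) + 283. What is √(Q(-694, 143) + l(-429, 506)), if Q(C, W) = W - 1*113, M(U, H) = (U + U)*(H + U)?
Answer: √736477 ≈ 858.18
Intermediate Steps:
M(U, H) = 2*U*(H + U) (M(U, H) = (2*U)*(H + U) = 2*U*(H + U))
Q(C, W) = -113 + W (Q(C, W) = W - 113 = -113 + W)
l(d, t) = 283 + 4*d² (l(d, t) = 2*d*(d + d) + 283 = 2*d*(2*d) + 283 = 4*d² + 283 = 283 + 4*d²)
√(Q(-694, 143) + l(-429, 506)) = √((-113 + 143) + (283 + 4*(-429)²)) = √(30 + (283 + 4*184041)) = √(30 + (283 + 736164)) = √(30 + 736447) = √736477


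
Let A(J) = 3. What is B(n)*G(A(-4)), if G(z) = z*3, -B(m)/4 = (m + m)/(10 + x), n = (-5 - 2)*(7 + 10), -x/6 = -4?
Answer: 252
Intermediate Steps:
x = 24 (x = -6*(-4) = 24)
n = -119 (n = -7*17 = -119)
B(m) = -4*m/17 (B(m) = -4*(m + m)/(10 + 24) = -4*2*m/34 = -4*m/17)
G(z) = 3*z
B(n)*G(A(-4)) = (-4/17*(-119))*(3*3) = 28*9 = 252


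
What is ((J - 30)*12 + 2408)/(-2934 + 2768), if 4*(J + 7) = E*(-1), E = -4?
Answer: -988/83 ≈ -11.904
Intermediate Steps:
J = -6 (J = -7 + (-4*(-1))/4 = -7 + (¼)*4 = -7 + 1 = -6)
((J - 30)*12 + 2408)/(-2934 + 2768) = ((-6 - 30)*12 + 2408)/(-2934 + 2768) = (-36*12 + 2408)/(-166) = (-432 + 2408)*(-1/166) = 1976*(-1/166) = -988/83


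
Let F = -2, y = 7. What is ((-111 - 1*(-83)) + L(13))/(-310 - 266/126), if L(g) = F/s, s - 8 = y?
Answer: 1266/14045 ≈ 0.090139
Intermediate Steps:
s = 15 (s = 8 + 7 = 15)
L(g) = -2/15
((-111 - 1*(-83)) + L(13))/(-310 - 266/126) = ((-111 - 1*(-83)) - 2/15)/(-310 - 266/126) = ((-111 + 83) - 2/15)/(-310 - 266*1/126) = (-28 - 2/15)/(-310 - 19/9) = -422/(15*(-2809/9)) = -422/15*(-9/2809) = 1266/14045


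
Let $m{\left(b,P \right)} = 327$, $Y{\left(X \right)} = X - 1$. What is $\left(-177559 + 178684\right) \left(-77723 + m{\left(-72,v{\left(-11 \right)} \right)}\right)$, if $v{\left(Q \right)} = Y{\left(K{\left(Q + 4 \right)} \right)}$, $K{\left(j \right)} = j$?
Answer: $-87070500$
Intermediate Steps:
$Y{\left(X \right)} = -1 + X$ ($Y{\left(X \right)} = X - 1 = -1 + X$)
$v{\left(Q \right)} = 3 + Q$ ($v{\left(Q \right)} = -1 + \left(Q + 4\right) = -1 + \left(4 + Q\right) = 3 + Q$)
$\left(-177559 + 178684\right) \left(-77723 + m{\left(-72,v{\left(-11 \right)} \right)}\right) = \left(-177559 + 178684\right) \left(-77723 + 327\right) = 1125 \left(-77396\right) = -87070500$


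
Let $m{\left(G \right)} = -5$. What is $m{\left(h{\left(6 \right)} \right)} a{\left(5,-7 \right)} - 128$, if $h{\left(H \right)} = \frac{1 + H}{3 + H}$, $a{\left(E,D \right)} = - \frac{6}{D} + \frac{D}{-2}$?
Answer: $- \frac{2097}{14} \approx -149.79$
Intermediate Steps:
$a{\left(E,D \right)} = - \frac{6}{D} - \frac{D}{2}$ ($a{\left(E,D \right)} = - \frac{6}{D} + D \left(- \frac{1}{2}\right) = - \frac{6}{D} - \frac{D}{2}$)
$h{\left(H \right)} = \frac{1 + H}{3 + H}$
$m{\left(h{\left(6 \right)} \right)} a{\left(5,-7 \right)} - 128 = - 5 \left(- \frac{6}{-7} - - \frac{7}{2}\right) - 128 = - 5 \left(\left(-6\right) \left(- \frac{1}{7}\right) + \frac{7}{2}\right) - 128 = - 5 \left(\frac{6}{7} + \frac{7}{2}\right) - 128 = \left(-5\right) \frac{61}{14} - 128 = - \frac{305}{14} - 128 = - \frac{2097}{14}$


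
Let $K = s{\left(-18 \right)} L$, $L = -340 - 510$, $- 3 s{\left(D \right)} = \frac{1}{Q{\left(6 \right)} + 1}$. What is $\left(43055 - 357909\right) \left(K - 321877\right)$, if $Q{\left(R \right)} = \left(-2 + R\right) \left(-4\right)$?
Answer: $\frac{912151873802}{9} \approx 1.0135 \cdot 10^{11}$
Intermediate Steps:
$Q{\left(R \right)} = 8 - 4 R$
$s{\left(D \right)} = \frac{1}{45}$ ($s{\left(D \right)} = - \frac{1}{3 \left(\left(8 - 24\right) + 1\right)} = - \frac{1}{3 \left(-16 + 1\right)} = - \frac{1}{3 \left(-15\right)} = \left(- \frac{1}{3}\right) \left(- \frac{1}{15}\right) = \frac{1}{45}$)
$L = -850$
$K = - \frac{170}{9}$ ($K = \frac{1}{45} \left(-850\right) = - \frac{170}{9} \approx -18.889$)
$\left(43055 - 357909\right) \left(K - 321877\right) = \left(43055 - 357909\right) \left(- \frac{170}{9} - 321877\right) = \left(-314854\right) \left(- \frac{2897063}{9}\right) = \frac{912151873802}{9}$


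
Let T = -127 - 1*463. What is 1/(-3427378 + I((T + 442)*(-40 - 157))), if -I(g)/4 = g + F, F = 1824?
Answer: -1/3551298 ≈ -2.8159e-7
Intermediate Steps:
T = -590 (T = -127 - 463 = -590)
I(g) = -7296 - 4*g (I(g) = -4*(g + 1824) = -4*(1824 + g) = -7296 - 4*g)
1/(-3427378 + I((T + 442)*(-40 - 157))) = 1/(-3427378 + (-7296 - 4*(-590 + 442)*(-40 - 157))) = 1/(-3427378 + (-7296 - (-592)*(-197))) = 1/(-3427378 + (-7296 - 4*29156)) = 1/(-3427378 + (-7296 - 116624)) = 1/(-3427378 - 123920) = 1/(-3551298) = -1/3551298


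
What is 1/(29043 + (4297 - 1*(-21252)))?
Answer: 1/54592 ≈ 1.8318e-5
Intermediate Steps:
1/(29043 + (4297 - 1*(-21252))) = 1/(29043 + (4297 + 21252)) = 1/(29043 + 25549) = 1/54592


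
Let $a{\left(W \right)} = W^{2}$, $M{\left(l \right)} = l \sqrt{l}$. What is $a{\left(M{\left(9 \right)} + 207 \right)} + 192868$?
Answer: $247624$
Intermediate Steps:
$M{\left(l \right)} = l^{\frac{3}{2}}$
$a{\left(M{\left(9 \right)} + 207 \right)} + 192868 = \left(9^{\frac{3}{2}} + 207\right)^{2} + 192868 = \left(27 + 207\right)^{2} + 192868 = 234^{2} + 192868 = 54756 + 192868 = 247624$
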